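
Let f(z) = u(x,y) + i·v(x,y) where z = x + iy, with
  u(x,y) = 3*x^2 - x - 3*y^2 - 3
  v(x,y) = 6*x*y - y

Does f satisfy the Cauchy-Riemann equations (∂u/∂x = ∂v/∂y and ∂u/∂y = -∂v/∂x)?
∂u/∂x = 6*x - 1
∂v/∂y = 6*x - 1
∂u/∂y = -6*y
∂v/∂x = 6*y
∂u/∂x = ∂v/∂y and ∂u/∂y = -∂v/∂x hold identically; f is analytic.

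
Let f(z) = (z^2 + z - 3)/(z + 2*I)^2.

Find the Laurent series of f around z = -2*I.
(-7 - 2*I)/(z + 2*I)^2 + (1 - 4*I)/(z + 2*I) + 1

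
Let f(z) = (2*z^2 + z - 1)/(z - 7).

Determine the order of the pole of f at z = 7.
Factor the denominator:
  z - 7 = (z - 7)

The numerator P(z) = 2*z^2 + z - 1 has P(7) = 104 ≠ 0, so no factor of (z - 7) cancels.
Near z = 7 we can therefore write f(z) = g(z)/(z - 7) with g analytic at 7 and g(7) ≠ 0 (g is just the numerator).

Hence z = 7 is a pole of order 1.

Final answer: 1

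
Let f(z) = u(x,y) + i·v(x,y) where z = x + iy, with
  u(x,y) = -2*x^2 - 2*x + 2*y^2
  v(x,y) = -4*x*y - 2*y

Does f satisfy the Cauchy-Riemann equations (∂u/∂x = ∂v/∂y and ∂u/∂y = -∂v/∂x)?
∂u/∂x = -4*x - 2
∂v/∂y = -4*x - 2
∂u/∂y = 4*y
∂v/∂x = -4*y
∂u/∂x = ∂v/∂y and ∂u/∂y = -∂v/∂x hold identically; f is analytic.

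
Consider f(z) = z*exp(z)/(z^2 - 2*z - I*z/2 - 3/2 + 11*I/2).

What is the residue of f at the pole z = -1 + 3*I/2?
Write f(z) = P(z)/Q(z) with P(z) = z*exp(z) and Q(z) = z^2 - 2*z - I*z/2 - 3/2 + 11*I/2.
The denominator factors as Q(z) = (z - 3 + I)*(z + 1 - 3*I/2), so z = -1 + 3*I/2 is a simple zero of Q and P is analytic there; z = -1 + 3*I/2 is therefore a simple pole and
  Res(f, z₀) = P(z₀)/Q'(z₀).

Q'(z) = 2*z - 2 - I/2, so Q'(-1 + 3*I/2) = -4 + 5*I/2.
P(-1 + 3*I/2) = (-1 + 3*I/2)*exp(-1 + 3*I/2).

Res(f, -1 + 3*I/2) = ((-1 + 3*I/2)*exp(-1 + 3*I/2))/(-4 + 5*I/2) = (31/89 - 14*I/89)*exp(-1 + 3*I/2)

Final answer: (31/89 - 14*I/89)*exp(-1 + 3*I/2)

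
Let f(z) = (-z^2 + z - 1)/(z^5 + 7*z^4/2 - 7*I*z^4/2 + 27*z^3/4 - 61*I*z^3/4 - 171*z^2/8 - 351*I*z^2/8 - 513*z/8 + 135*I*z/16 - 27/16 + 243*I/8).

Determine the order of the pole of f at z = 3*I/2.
Factor the denominator:
  z^5 + 7*z^4/2 - 7*I*z^4/2 + 27*z^3/4 - 61*I*z^3/4 - 171*z^2/8 - 351*I*z^2/8 - 513*z/8 + 135*I*z/16 - 27/16 + 243*I/8 = (z - 3*I/2)^3*(z + 2 + 3*I)*(z + 3/2 - 2*I)

The numerator P(z) = -z^2 + z - 1 has P(3*I/2) = 5/4 + 3*I/2 ≠ 0, so no factor of (z - 3*I/2) cancels.
Near z = 3*I/2 we can therefore write f(z) = g(z)/(z - 3*I/2)^3 with g analytic at 3*I/2 and g(3*I/2) ≠ 0 (g is the numerator divided by the remaining denominator factors).

Hence z = 3*I/2 is a pole of order 3.

Final answer: 3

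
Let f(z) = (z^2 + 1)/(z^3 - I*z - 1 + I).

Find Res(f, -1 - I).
Write f(z) = P(z)/Q(z) with P(z) = z^2 + 1 and Q(z) = z^3 - I*z - 1 + I.
The denominator factors as Q(z) = (z - 1)*(z + 1 + I)*(z - I), so z = -1 - I is a simple zero of Q and P is analytic there; z = -1 - I is therefore a simple pole and
  Res(f, z₀) = P(z₀)/Q'(z₀).

Q'(z) = 3*z^2 - I, so Q'(-1 - I) = 5*I.
P(-1 - I) = 1 + 2*I.

Res(f, -1 - I) = (1 + 2*I)/(5*I) = 2/5 - I/5

Final answer: 2/5 - I/5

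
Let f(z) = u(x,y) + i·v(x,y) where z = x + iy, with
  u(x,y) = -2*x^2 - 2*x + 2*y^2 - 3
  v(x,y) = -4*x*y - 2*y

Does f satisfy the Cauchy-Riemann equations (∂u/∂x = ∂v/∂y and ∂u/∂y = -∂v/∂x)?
∂u/∂x = -4*x - 2
∂v/∂y = -4*x - 2
∂u/∂y = 4*y
∂v/∂x = -4*y
∂u/∂x = ∂v/∂y and ∂u/∂y = -∂v/∂x hold identically; f is analytic.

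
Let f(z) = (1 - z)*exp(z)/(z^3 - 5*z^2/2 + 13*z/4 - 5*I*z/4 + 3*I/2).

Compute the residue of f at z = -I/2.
Write f(z) = P(z)/Q(z) with P(z) = (1 - z)*exp(z) and Q(z) = z^3 - 5*z^2/2 + 13*z/4 - 5*I*z/4 + 3*I/2.
The denominator factors as Q(z) = (z - 1 + I)*(z + I/2)*(z - 3/2 - 3*I/2), so z = -I/2 is a simple zero of Q and P is analytic there; z = -I/2 is therefore a simple pole and
  Res(f, z₀) = P(z₀)/Q'(z₀).

Q'(z) = 3*z^2 - 5*z + 13/4 - 5*I/4, so Q'(-I/2) = 5/2 + 5*I/4.
P(-I/2) = (1 + I/2)*exp(-I/2).

Res(f, -I/2) = ((1 + I/2)*exp(-I/2))/(5/2 + 5*I/4) = 2*exp(-I/2)/5

Final answer: 2*exp(-I/2)/5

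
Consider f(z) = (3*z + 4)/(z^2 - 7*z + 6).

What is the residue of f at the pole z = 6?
Write f(z) = P(z)/Q(z) with P(z) = 3*z + 4 and Q(z) = z^2 - 7*z + 6.
The denominator factors as Q(z) = (z - 6)*(z - 1), so z = 6 is a simple zero of Q and P is analytic there; z = 6 is therefore a simple pole and
  Res(f, z₀) = P(z₀)/Q'(z₀).

Q'(z) = 2*z - 7, so Q'(6) = 5.
P(6) = 22.

Res(f, 6) = (22)/(5) = 22/5

Final answer: 22/5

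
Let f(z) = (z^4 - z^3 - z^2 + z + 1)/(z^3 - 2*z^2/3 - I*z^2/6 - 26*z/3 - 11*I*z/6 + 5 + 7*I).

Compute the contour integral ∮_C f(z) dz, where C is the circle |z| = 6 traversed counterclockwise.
By the residue theorem, ∮_C f(z) dz = 2πi · (sum of the residues of f at the poles inside |z| = 6).

The denominator factors as (z - 3)*(z - 2/3 - 2*I/3)*(z + 3 + I/2), so the singularities of f are simple poles at z = 3, z = 2/3 + 2*I/3, z = -3 - I/2.
  |3|² = 9 < 36 = 6², so this pole is inside the contour.
  |2/3 + 2*I/3|² = 8/9 < 36 = 6², so this pole is inside the contour.
  |-3 - I/2|² = 37/4 < 36 = 6², so this pole is inside the contour.

With P(z) = z^4 - z^3 - z^2 + z + 1 and Q(z) = z^3 - 2*z^2/3 - I*z^2/6 - 26*z/3 - 11*I*z/6 + 5 + 7*I, each pole is simple, so Res(f, z₀) = P(z₀)/Q'(z₀) with Q'(z) = 3*z^2 - 4*z/3 - I*z/3 - 26/3 - 11*I/6.
  Res(f, 3) = P(3)/Q'(3) = (49)/(43/3 - 17*I/6) = 25284/7685 + 4998*I/7685
  Res(f, 2/3 + 2*I/3) = P(2/3 + 2*I/3)/Q'(2/3 + 2*I/3) = (119/81 - 22*I/27)/(-28/3 - 5*I/18) = -13108/84747 + 23366*I/254241
  Res(f, -3 - I/2) = P(-3 - I/2)/Q'(-3 - I/2) = (1305/16 + 499*I/8)/(257/12 + 53*I/6) = 1323519/309140 + 88617*I/77285

Sum of residues inside C: 89/12 + 17*I/9
∮_C f(z) dz = 2πi · (89/12 + 17*I/9) = pi*(-34/9 + 89*I/6)

Final answer: pi*(-34/9 + 89*I/6)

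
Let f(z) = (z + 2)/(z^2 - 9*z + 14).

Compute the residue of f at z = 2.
-4/5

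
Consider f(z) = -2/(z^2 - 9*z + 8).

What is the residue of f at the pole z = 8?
-2/7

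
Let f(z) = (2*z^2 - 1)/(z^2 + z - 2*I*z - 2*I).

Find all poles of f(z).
{-1, 2*I}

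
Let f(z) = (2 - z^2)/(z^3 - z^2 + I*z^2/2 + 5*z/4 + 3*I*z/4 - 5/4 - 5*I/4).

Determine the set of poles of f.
The singularities of f are the zeros of the denominator. Factoring,
  z^3 - z^2 + I*z^2/2 + 5*z/4 + 3*I*z/4 - 5/4 - 5*I/4 = (z - 1/2 + 3*I/2)*(z + 1/2 - I)*(z - 1)
so the candidates are z = 1/2 - 3*I/2, z = -1/2 + I, z = 1.

Check the numerator P(z) = 2 - z^2 at each one:
  P(1/2 - 3*I/2) = 4 + 3*I/2 ≠ 0, so z = 1/2 - 3*I/2 is a (simple) pole.
  P(-1/2 + I) = 11/4 + I ≠ 0, so z = -1/2 + I is a (simple) pole.
  P(1) = 1 ≠ 0, so z = 1 is a (simple) pole.

Poles of f: {-1/2 + I, 1/2 - 3*I/2, 1}

Final answer: {-1/2 + I, 1/2 - 3*I/2, 1}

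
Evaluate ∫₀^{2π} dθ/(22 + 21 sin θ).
Call the integral J. The integrand is 2π-periodic and we integrate over a full period, so shifting θ does not change the value (θ → θ + π/2 turns sin θ into cos θ). Hence
  J = ∫₀^{2π} dθ/(22 + 21 cos θ).
Put z = e^{iθ}: then cos θ = (z + 1/z)/2, dθ = dz/(iz), and z runs once counterclockwise around |z| = 1:
  J = ∮_{|z|=1} 1/(22 + 21*(z + 1/z)/2) · dz/(iz) = (2/i) ∮_{|z|=1} dz/(21*z^2 + 44*z + 21).
The roots of 21*z^2 + 44*z + 21 are z = (-22 ± sqrt(22^2 - 21^2))/21, with sqrt(43) = sqrt(43); their product is 1, so only z₊ = -22/21 + sqrt(43)/21 lies inside the unit circle (z₋ = -22/21 - sqrt(43)/21 lies outside).
z₊ is a simple zero of q(z) = 21*z^2 + 44*z + 21, so Res(1/q, z₊) = 1/q'(z₊) with q'(z) = 42*z + 44; and q'(z₊) = 21*(z₊ - z₋) = 2*sqrt(43).
Therefore J = (2/i) · 2πi · 1/(2*sqrt(43)) = 2*pi/(sqrt(43)) = 2*sqrt(43)*pi/43

Final answer: 2*sqrt(43)*pi/43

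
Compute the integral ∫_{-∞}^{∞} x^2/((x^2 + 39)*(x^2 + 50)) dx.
Let f(z) = z^2/((z^2 + 39)*(z^2 + 50)). The denominator has no real zeros and deg Q - deg P = 2 ≥ 2, so the integral of f over the upper semicircle |z| = R tends to 0 as R → ∞. Closing the contour in the upper half-plane,
  ∫_{-∞}^{∞} f(x) dx = 2πi · Σ Res(f, z_k)  over the poles with Im z_k > 0.

Zeros of the denominator: z^2 + 39 = 0 gives z = ±sqrt(39)*I; z^2 + 50 = 0 gives z = ±5*sqrt(2)*I.
Upper half-plane: z = 5*sqrt(2)*I, z = sqrt(39)*I (simple).

Each pole is a simple zero of Q(z) = z^4 + 89*z^2 + 1950, so Res(f, z₀) = P(z₀)/Q'(z₀) with P(z) = z^2, Q'(z) = 4*z^3 + 178*z:
  Res(f, 5*sqrt(2)*I) = (-50)/(-110*sqrt(2)*I) = -5*sqrt(2)*I/22
  Res(f, sqrt(39)*I) = (-39)/(22*sqrt(39)*I) = sqrt(39)*I/22

Sum of residues: I*(-5*sqrt(2) + sqrt(39))/22
∫_{-∞}^{∞} f(x) dx = 2πi · (I*(-5*sqrt(2) + sqrt(39))/22) = pi*(-sqrt(39) + 5*sqrt(2))/11

Final answer: pi*(-sqrt(39) + 5*sqrt(2))/11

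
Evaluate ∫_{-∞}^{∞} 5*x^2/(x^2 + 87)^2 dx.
Let f(z) = 5*z^2/(z^2 + 87)^2. The denominator has no real zeros and deg Q - deg P = 2 ≥ 2, so the integral of f over the upper semicircle |z| = R tends to 0 as R → ∞. Closing the contour in the upper half-plane,
  ∫_{-∞}^{∞} f(x) dx = 2πi · Σ Res(f, z_k)  over the poles with Im z_k > 0.

Zeros of the denominator: z^2 + 87 = 0 gives z = ±sqrt(87)*I.
Upper half-plane: z = sqrt(87)*I (a pole of order 2).

Write f(z) = g(z)/(z - sqrt(87)*I)^2 with g(z) = 5*z^2/(z + sqrt(87)*I)^2. For a double pole, Res(f, z₀) = g'(z₀):
  g'(z) = 10*sqrt(87)*I*z/(z + sqrt(87)*I)^3
  Res(f, sqrt(87)*I) = g'(sqrt(87)*I) = -5*sqrt(87)*I/348

∫_{-∞}^{∞} f(x) dx = 2πi · (-5*sqrt(87)*I/348) = 5*sqrt(87)*pi/174

Final answer: 5*sqrt(87)*pi/174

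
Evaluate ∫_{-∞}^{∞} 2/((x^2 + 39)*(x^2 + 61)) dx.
pi*(-39*sqrt(61) + 61*sqrt(39))/26169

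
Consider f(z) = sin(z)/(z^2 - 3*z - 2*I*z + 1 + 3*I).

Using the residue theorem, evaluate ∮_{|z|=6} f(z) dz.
By the residue theorem, ∮_C f(z) dz = 2πi · (sum of the residues of f at the poles inside |z| = 6).

The denominator factors as (z - 2 - I)*(z - 1 - I), so the singularities of f are simple poles at z = 2 + I, z = 1 + I.
  |2 + I|² = 5 < 36 = 6², so this pole is inside the contour.
  |1 + I|² = 2 < 36 = 6², so this pole is inside the contour.

With P(z) = sin(z) and Q(z) = z^2 - 3*z - 2*I*z + 1 + 3*I, each pole is simple, so Res(f, z₀) = P(z₀)/Q'(z₀) with Q'(z) = 2*z - 3 - 2*I.
  Res(f, 2 + I) = P(2 + I)/Q'(2 + I) = (sin(2 + I))/(1) = sin(2 + I)
  Res(f, 1 + I) = P(1 + I)/Q'(1 + I) = (sin(1 + I))/(-1) = -sin(1 + I)

Sum of residues inside C: -sin(1 + I) + sin(2 + I)
∮_C f(z) dz = 2πi · (-sin(1 + I) + sin(2 + I)) = -2*I*pi*sin(1 + I) + 2*I*pi*sin(2 + I)

Final answer: -2*I*pi*sin(1 + I) + 2*I*pi*sin(2 + I)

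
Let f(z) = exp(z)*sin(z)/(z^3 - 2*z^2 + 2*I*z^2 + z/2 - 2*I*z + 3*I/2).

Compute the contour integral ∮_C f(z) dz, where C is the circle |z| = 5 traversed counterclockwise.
By the residue theorem, ∮_C f(z) dz = 2πi · (sum of the residues of f at the poles inside |z| = 5).

The denominator factors as (z - 3/2 + 3*I/2)*(z - 1/2 - I/2)*(z + I), so the singularities of f are simple poles at z = 3/2 - 3*I/2, z = 1/2 + I/2, z = -I.
  |3/2 - 3*I/2|² = 9/2 < 25 = 5², so this pole is inside the contour.
  |1/2 + I/2|² = 1/2 < 25 = 5², so this pole is inside the contour.
  |-I|² = 1 < 25 = 5², so this pole is inside the contour.

With P(z) = exp(z)*sin(z) and Q(z) = z^3 - 2*z^2 + 2*I*z^2 + z/2 - 2*I*z + 3*I/2, each pole is simple, so Res(f, z₀) = P(z₀)/Q'(z₀) with Q'(z) = 3*z^2 - 4*z + 4*I*z + 1/2 - 2*I.
  Res(f, 3/2 - 3*I/2) = P(3/2 - 3*I/2)/Q'(3/2 - 3*I/2) = (exp(3/2 - 3*I/2)*sin(3/2 - 3*I/2))/(1/2 - 7*I/2) = (1/25 + 7*I/25)*exp(3/2 - 3*I/2)*sin(3/2 - 3*I/2)
  Res(f, 1/2 + I/2) = P(1/2 + I/2)/Q'(1/2 + I/2) = (exp(1/2 + I/2)*sin(1/2 + I/2))/(-7/2 - I/2) = (-7/25 + I/25)*exp(1/2 + I/2)*sin(1/2 + I/2)
  Res(f, -I) = P(-I)/Q'(-I) = (-I*exp(-I)*sinh(1))/(3/2 + 2*I) = (-8/25 - 6*I/25)*exp(-I)*sinh(1)

Sum of residues inside C: (1/25 + 7*I/25)*exp(3/2 - 3*I/2)*sin(3/2 - 3*I/2) + (-7/25 + I/25)*exp(1/2 + I/2)*sin(1/2 + I/2) + (-8/25 - 6*I/25)*exp(-I)*sinh(1)
∮_C f(z) dz = 2πi · ((1/25 + 7*I/25)*exp(3/2 - 3*I/2)*sin(3/2 - 3*I/2) + (-7/25 + I/25)*exp(1/2 + I/2)*sin(1/2 + I/2) + (-8/25 - 6*I/25)*exp(-I)*sinh(1)) = pi*(12/25 - 16*I/25)*exp(-I)*sinh(1) + pi*(-2/25 - 14*I/25)*exp(1/2 + I/2)*sin(1/2 + I/2) + pi*(-14/25 + 2*I/25)*exp(3/2 - 3*I/2)*sin(3/2 - 3*I/2)

Final answer: pi*(12/25 - 16*I/25)*exp(-I)*sinh(1) + pi*(-2/25 - 14*I/25)*exp(1/2 + I/2)*sin(1/2 + I/2) + pi*(-14/25 + 2*I/25)*exp(3/2 - 3*I/2)*sin(3/2 - 3*I/2)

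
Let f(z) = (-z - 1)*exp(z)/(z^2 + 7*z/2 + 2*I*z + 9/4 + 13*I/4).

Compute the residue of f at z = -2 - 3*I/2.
Write f(z) = P(z)/Q(z) with P(z) = (-z - 1)*exp(z) and Q(z) = z^2 + 7*z/2 + 2*I*z + 9/4 + 13*I/4.
The denominator factors as Q(z) = (z + 2 + 3*I/2)*(z + 3/2 + I/2), so z = -2 - 3*I/2 is a simple zero of Q and P is analytic there; z = -2 - 3*I/2 is therefore a simple pole and
  Res(f, z₀) = P(z₀)/Q'(z₀).

Q'(z) = 2*z + 7/2 + 2*I, so Q'(-2 - 3*I/2) = -1/2 - I.
P(-2 - 3*I/2) = (1 + 3*I/2)*exp(-2 - 3*I/2).

Res(f, -2 - 3*I/2) = ((1 + 3*I/2)*exp(-2 - 3*I/2))/(-1/2 - I) = (-8/5 + I/5)*exp(-2 - 3*I/2)

Final answer: (-8/5 + I/5)*exp(-2 - 3*I/2)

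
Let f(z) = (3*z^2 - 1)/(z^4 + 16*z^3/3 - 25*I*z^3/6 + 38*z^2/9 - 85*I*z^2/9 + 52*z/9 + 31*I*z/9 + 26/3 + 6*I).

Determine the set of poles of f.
{-3 + 3*I, -2 + 3*I/2, -1 + I/3, 2/3 - 2*I/3}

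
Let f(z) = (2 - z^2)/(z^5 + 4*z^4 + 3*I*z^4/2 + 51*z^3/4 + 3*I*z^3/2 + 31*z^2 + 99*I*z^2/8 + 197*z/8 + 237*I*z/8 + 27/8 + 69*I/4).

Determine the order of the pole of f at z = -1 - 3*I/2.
Factor the denominator:
  z^5 + 4*z^4 + 3*I*z^4/2 + 51*z^3/4 + 3*I*z^3/2 + 31*z^2 + 99*I*z^2/8 + 197*z/8 + 237*I*z/8 + 27/8 + 69*I/4 = (z + 1 + 3*I/2)^3*(z - 3*I)*(z + 1)

The numerator P(z) = 2 - z^2 has P(-1 - 3*I/2) = 13/4 - 3*I ≠ 0, so no factor of (z + 1 + 3*I/2) cancels.
Near z = -1 - 3*I/2 we can therefore write f(z) = g(z)/(z + 1 + 3*I/2)^3 with g analytic at -1 - 3*I/2 and g(-1 - 3*I/2) ≠ 0 (g is the numerator divided by the remaining denominator factors).

Hence z = -1 - 3*I/2 is a pole of order 3.

Final answer: 3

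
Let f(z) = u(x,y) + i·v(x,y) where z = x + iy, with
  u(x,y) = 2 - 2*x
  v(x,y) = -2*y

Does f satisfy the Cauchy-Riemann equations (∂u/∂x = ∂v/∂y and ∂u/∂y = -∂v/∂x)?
∂u/∂x = -2
∂v/∂y = -2
∂u/∂y = 0
∂v/∂x = 0
∂u/∂x = ∂v/∂y and ∂u/∂y = -∂v/∂x hold identically; f is analytic.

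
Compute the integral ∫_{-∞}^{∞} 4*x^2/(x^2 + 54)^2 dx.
Let f(z) = 4*z^2/(z^2 + 54)^2. The denominator has no real zeros and deg Q - deg P = 2 ≥ 2, so the integral of f over the upper semicircle |z| = R tends to 0 as R → ∞. Closing the contour in the upper half-plane,
  ∫_{-∞}^{∞} f(x) dx = 2πi · Σ Res(f, z_k)  over the poles with Im z_k > 0.

Zeros of the denominator: z^2 + 54 = 0 gives z = ±3*sqrt(6)*I.
Upper half-plane: z = 3*sqrt(6)*I (a pole of order 2).

Write f(z) = g(z)/(z - 3*sqrt(6)*I)^2 with g(z) = 4*z^2/(z + 3*sqrt(6)*I)^2. For a double pole, Res(f, z₀) = g'(z₀):
  g'(z) = 24*sqrt(6)*I*z/(z + 3*sqrt(6)*I)^3
  Res(f, 3*sqrt(6)*I) = g'(3*sqrt(6)*I) = -sqrt(6)*I/18

∫_{-∞}^{∞} f(x) dx = 2πi · (-sqrt(6)*I/18) = sqrt(6)*pi/9

Final answer: sqrt(6)*pi/9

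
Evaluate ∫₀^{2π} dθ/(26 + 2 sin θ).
Call the integral J. The integrand is 2π-periodic and we integrate over a full period, so shifting θ does not change the value (θ → θ + π/2 turns sin θ into cos θ). Hence
  J = ∫₀^{2π} dθ/(26 + 2 cos θ).
Put z = e^{iθ}: then cos θ = (z + 1/z)/2, dθ = dz/(iz), and z runs once counterclockwise around |z| = 1:
  J = ∮_{|z|=1} 1/(26 + 2*(z + 1/z)/2) · dz/(iz) = (2/i) ∮_{|z|=1} dz/(2*z^2 + 52*z + 2).
The roots of 2*z^2 + 52*z + 2 are z = (-26 ± sqrt(26^2 - 2^2))/2, with sqrt(672) = 4*sqrt(42); their product is 1, so only z₊ = -13 + 2*sqrt(42) lies inside the unit circle (z₋ = -13 - 2*sqrt(42) lies outside).
z₊ is a simple zero of q(z) = 2*z^2 + 52*z + 2, so Res(1/q, z₊) = 1/q'(z₊) with q'(z) = 4*z + 52; and q'(z₊) = 2*(z₊ - z₋) = 8*sqrt(42).
Therefore J = (2/i) · 2πi · 1/(8*sqrt(42)) = 2*pi/(4*sqrt(42)) = sqrt(42)*pi/84

Final answer: sqrt(42)*pi/84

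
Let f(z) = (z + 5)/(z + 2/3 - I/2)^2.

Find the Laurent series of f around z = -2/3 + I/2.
Put w = z - (-2/3 + I/2), i.e. z = w - 2/3 + I/2. The denominator is w^2, so it suffices to rewrite the numerator in powers of w.

P(z) = z + 5
P(w - 2/3 + I/2) = 13/3 + I/2 + w

Dividing each term by w^2:
  f = (13/3 + I/2)/w^2 + 1/w

Substituting back w = z + 2/3 - I/2:
  f(z) = (13/3 + I/2)/(z + 2/3 - I/2)^2 + 1/(z + 2/3 - I/2)

The series is finite because the numerator is a polynomial; the negative powers form the principal part, and the coefficient of 1/(z + 2/3 - I/2) gives Res(f, -2/3 + I/2) = 1.

Final answer: (13/3 + I/2)/(z + 2/3 - I/2)^2 + 1/(z + 2/3 - I/2)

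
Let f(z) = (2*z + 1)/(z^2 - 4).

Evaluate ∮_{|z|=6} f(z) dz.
By the residue theorem, ∮_C f(z) dz = 2πi · (sum of the residues of f at the poles inside |z| = 6).

The denominator factors as (z + 2)*(z - 2), so the singularities of f are simple poles at z = -2, z = 2.
  |-2|² = 4 < 36 = 6², so this pole is inside the contour.
  |2|² = 4 < 36 = 6², so this pole is inside the contour.

With P(z) = 2*z + 1 and Q(z) = z^2 - 4, each pole is simple, so Res(f, z₀) = P(z₀)/Q'(z₀) with Q'(z) = 2*z.
  Res(f, -2) = P(-2)/Q'(-2) = (-3)/(-4) = 3/4
  Res(f, 2) = P(2)/Q'(2) = (5)/(4) = 5/4

Sum of residues inside C: 2
∮_C f(z) dz = 2πi · (2) = 4*I*pi

Final answer: 4*I*pi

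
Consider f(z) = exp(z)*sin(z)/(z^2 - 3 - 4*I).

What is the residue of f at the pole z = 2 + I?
Write f(z) = P(z)/Q(z) with P(z) = exp(z)*sin(z) and Q(z) = z^2 - 3 - 4*I.
The denominator factors as Q(z) = (z - 2 - I)*(z + 2 + I), so z = 2 + I is a simple zero of Q and P is analytic there; z = 2 + I is therefore a simple pole and
  Res(f, z₀) = P(z₀)/Q'(z₀).

Q'(z) = 2*z, so Q'(2 + I) = 4 + 2*I.
P(2 + I) = exp(2 + I)*sin(2 + I).

Res(f, 2 + I) = (exp(2 + I)*sin(2 + I))/(4 + 2*I) = (1/5 - I/10)*exp(2 + I)*sin(2 + I)

Final answer: (1/5 - I/10)*exp(2 + I)*sin(2 + I)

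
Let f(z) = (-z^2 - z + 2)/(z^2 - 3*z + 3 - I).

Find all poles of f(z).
The singularities of f are the zeros of the denominator. Factoring,
  z^2 - 3*z + 3 - I = (z - 1 + I)*(z - 2 - I)
so the candidates are z = 1 - I, z = 2 + I.

Check the numerator P(z) = -z^2 - z + 2 at each one:
  P(1 - I) = 1 + 3*I ≠ 0, so z = 1 - I is a (simple) pole.
  P(2 + I) = -3 - 5*I ≠ 0, so z = 2 + I is a (simple) pole.

Poles of f: {1 - I, 2 + I}

Final answer: {1 - I, 2 + I}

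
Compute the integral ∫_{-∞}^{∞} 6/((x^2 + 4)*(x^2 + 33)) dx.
pi*(33 - 2*sqrt(33))/319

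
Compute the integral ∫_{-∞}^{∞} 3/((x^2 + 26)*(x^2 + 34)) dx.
Let f(z) = 3/((z^2 + 26)*(z^2 + 34)). The denominator has no real zeros and deg Q - deg P = 4 ≥ 2, so the integral of f over the upper semicircle |z| = R tends to 0 as R → ∞. Closing the contour in the upper half-plane,
  ∫_{-∞}^{∞} f(x) dx = 2πi · Σ Res(f, z_k)  over the poles with Im z_k > 0.

Zeros of the denominator: z^2 + 34 = 0 gives z = ±sqrt(34)*I; z^2 + 26 = 0 gives z = ±sqrt(26)*I.
Upper half-plane: z = sqrt(26)*I, z = sqrt(34)*I (simple).

Each pole is a simple zero of Q(z) = z^4 + 60*z^2 + 884, so Res(f, z₀) = P(z₀)/Q'(z₀) with P(z) = 3, Q'(z) = 4*z^3 + 120*z:
  Res(f, sqrt(26)*I) = (3)/(16*sqrt(26)*I) = -3*sqrt(26)*I/416
  Res(f, sqrt(34)*I) = (3)/(-16*sqrt(34)*I) = 3*sqrt(34)*I/544

Sum of residues: 3*I*(-17*sqrt(26) + 13*sqrt(34))/7072
∫_{-∞}^{∞} f(x) dx = 2πi · (3*I*(-17*sqrt(26) + 13*sqrt(34))/7072) = 3*pi*(-13*sqrt(34) + 17*sqrt(26))/3536

Final answer: 3*pi*(-13*sqrt(34) + 17*sqrt(26))/3536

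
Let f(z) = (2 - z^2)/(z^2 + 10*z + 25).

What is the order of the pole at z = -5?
Factor the denominator:
  z^2 + 10*z + 25 = (z + 5)^2

The numerator P(z) = 2 - z^2 has P(-5) = -23 ≠ 0, so no factor of (z + 5) cancels.
Near z = -5 we can therefore write f(z) = g(z)/(z + 5)^2 with g analytic at -5 and g(-5) ≠ 0 (g is just the numerator).

Hence z = -5 is a pole of order 2.

Final answer: 2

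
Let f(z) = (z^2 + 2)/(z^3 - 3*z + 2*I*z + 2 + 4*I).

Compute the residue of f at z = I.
Write f(z) = P(z)/Q(z) with P(z) = z^2 + 2 and Q(z) = z^3 - 3*z + 2*I*z + 2 + 4*I.
The denominator factors as Q(z) = (z - I)*(z + 2)*(z - 2 + I), so z = I is a simple zero of Q and P is analytic there; z = I is therefore a simple pole and
  Res(f, z₀) = P(z₀)/Q'(z₀).

Q'(z) = 3*z^2 - 3 + 2*I, so Q'(I) = -6 + 2*I.
P(I) = 1.

Res(f, I) = (1)/(-6 + 2*I) = -3/20 - I/20

Final answer: -3/20 - I/20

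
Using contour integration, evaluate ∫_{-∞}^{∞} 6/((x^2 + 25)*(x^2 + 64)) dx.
3*pi/260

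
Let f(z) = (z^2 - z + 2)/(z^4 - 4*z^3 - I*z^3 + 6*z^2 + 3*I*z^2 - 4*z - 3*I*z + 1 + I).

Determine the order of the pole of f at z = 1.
3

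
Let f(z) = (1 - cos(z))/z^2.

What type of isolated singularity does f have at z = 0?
removable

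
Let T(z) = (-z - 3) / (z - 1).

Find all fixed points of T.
T(z) = z means -z - 3 = z*(z - 1), i.e.
  z^2 + 3 = 0.
Discriminant: (0)^2 - 4*(1)*(3) = -12, so the roots are complex conjugates.
  z = (0 ± I*sqrt(12))/(2*(1))
Fixed points: {-sqrt(3)*I, sqrt(3)*I}

Final answer: {-sqrt(3)*I, sqrt(3)*I}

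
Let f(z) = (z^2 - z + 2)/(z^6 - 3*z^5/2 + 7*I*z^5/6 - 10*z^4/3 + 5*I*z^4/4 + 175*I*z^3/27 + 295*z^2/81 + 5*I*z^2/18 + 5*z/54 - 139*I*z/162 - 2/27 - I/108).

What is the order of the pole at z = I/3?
Factor the denominator:
  z^6 - 3*z^5/2 + 7*I*z^5/6 - 10*z^4/3 + 5*I*z^4/4 + 175*I*z^3/27 + 295*z^2/81 + 5*I*z^2/18 + 5*z/54 - 139*I*z/162 - 2/27 - I/108 = (z - I/3)^4*(z - 3 + 3*I/2)*(z + 3/2 + I)

The numerator P(z) = z^2 - z + 2 has P(I/3) = 17/9 - I/3 ≠ 0, so no factor of (z - I/3) cancels.
Near z = I/3 we can therefore write f(z) = g(z)/(z - I/3)^4 with g analytic at I/3 and g(I/3) ≠ 0 (g is the numerator divided by the remaining denominator factors).

Hence z = I/3 is a pole of order 4.

Final answer: 4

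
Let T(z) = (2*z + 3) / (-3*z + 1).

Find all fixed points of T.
T(z) = z means 2*z + 3 = z*(-3*z + 1), i.e.
  -3*z^2 - z - 3 = 0.
Discriminant: (-1)^2 - 4*(-3)*(-3) = -35, so the roots are complex conjugates.
  z = (1 ± I*sqrt(35))/(2*(-3))
Fixed points: {-1/6 - sqrt(35)*I/6, -1/6 + sqrt(35)*I/6}

Final answer: {-1/6 - sqrt(35)*I/6, -1/6 + sqrt(35)*I/6}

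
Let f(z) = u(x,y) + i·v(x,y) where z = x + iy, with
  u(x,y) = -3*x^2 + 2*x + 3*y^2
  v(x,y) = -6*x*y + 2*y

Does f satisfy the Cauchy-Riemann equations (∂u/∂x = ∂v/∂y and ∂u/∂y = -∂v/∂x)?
∂u/∂x = 2 - 6*x
∂v/∂y = 2 - 6*x
∂u/∂y = 6*y
∂v/∂x = -6*y
∂u/∂x = ∂v/∂y and ∂u/∂y = -∂v/∂x hold identically; f is analytic.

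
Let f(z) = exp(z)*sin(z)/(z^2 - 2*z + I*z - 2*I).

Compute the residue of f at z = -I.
Write f(z) = P(z)/Q(z) with P(z) = exp(z)*sin(z) and Q(z) = z^2 - 2*z + I*z - 2*I.
The denominator factors as Q(z) = (z + I)*(z - 2), so z = -I is a simple zero of Q and P is analytic there; z = -I is therefore a simple pole and
  Res(f, z₀) = P(z₀)/Q'(z₀).

Q'(z) = 2*z - 2 + I, so Q'(-I) = -2 - I.
P(-I) = -I*exp(-I)*sinh(1).

Res(f, -I) = (-I*exp(-I)*sinh(1))/(-2 - I) = (1/5 + 2*I/5)*exp(-I)*sinh(1)

Final answer: (1/5 + 2*I/5)*exp(-I)*sinh(1)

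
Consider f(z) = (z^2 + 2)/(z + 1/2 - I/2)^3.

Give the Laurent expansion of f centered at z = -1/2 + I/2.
Put w = z - (-1/2 + I/2), i.e. z = w - 1/2 + I/2. The denominator is w^3, so it suffices to rewrite the numerator in powers of w.

P(z) = z^2 + 2
P(w - 1/2 + I/2) = 2 - I/2 + (-1 + I)*w + w^2

Dividing each term by w^3:
  f = (2 - I/2)/w^3 + (-1 + I)/w^2 + 1/w

Substituting back w = z + 1/2 - I/2:
  f(z) = (2 - I/2)/(z + 1/2 - I/2)^3 + (-1 + I)/(z + 1/2 - I/2)^2 + 1/(z + 1/2 - I/2)

The series is finite because the numerator is a polynomial; the negative powers form the principal part, and the coefficient of 1/(z + 1/2 - I/2) gives Res(f, -1/2 + I/2) = 1.

Final answer: (2 - I/2)/(z + 1/2 - I/2)^3 + (-1 + I)/(z + 1/2 - I/2)^2 + 1/(z + 1/2 - I/2)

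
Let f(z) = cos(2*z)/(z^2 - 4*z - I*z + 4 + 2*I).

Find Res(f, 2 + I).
Write f(z) = P(z)/Q(z) with P(z) = cos(2*z) and Q(z) = z^2 - 4*z - I*z + 4 + 2*I.
The denominator factors as Q(z) = (z - 2)*(z - 2 - I), so z = 2 + I is a simple zero of Q and P is analytic there; z = 2 + I is therefore a simple pole and
  Res(f, z₀) = P(z₀)/Q'(z₀).

Q'(z) = 2*z - 4 - I, so Q'(2 + I) = I.
P(2 + I) = cos(4 + 2*I).

Res(f, 2 + I) = (cos(4 + 2*I))/(I) = -I*cos(4 + 2*I)

Final answer: -I*cos(4 + 2*I)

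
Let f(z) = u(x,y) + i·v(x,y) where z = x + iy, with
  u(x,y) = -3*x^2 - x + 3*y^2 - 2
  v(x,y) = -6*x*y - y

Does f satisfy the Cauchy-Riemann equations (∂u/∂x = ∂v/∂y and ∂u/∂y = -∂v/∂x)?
∂u/∂x = -6*x - 1
∂v/∂y = -6*x - 1
∂u/∂y = 6*y
∂v/∂x = -6*y
∂u/∂x = ∂v/∂y and ∂u/∂y = -∂v/∂x hold identically; f is analytic.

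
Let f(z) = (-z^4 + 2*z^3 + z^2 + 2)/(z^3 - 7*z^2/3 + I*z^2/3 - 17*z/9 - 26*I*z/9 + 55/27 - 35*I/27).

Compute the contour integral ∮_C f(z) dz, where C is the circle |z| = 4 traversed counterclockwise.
By the residue theorem, ∮_C f(z) dz = 2πi · (sum of the residues of f at the poles inside |z| = 4).

The denominator factors as (z + 1 + I/3)*(z - 3 - 2*I/3)*(z - 1/3 + 2*I/3), so the singularities of f are simple poles at z = -1 - I/3, z = 3 + 2*I/3, z = 1/3 - 2*I/3.
  |-1 - I/3|² = 10/9 < 16 = 4², so this pole is inside the contour.
  |3 + 2*I/3|² = 85/9 < 16 = 4², so this pole is inside the contour.
  |1/3 - 2*I/3|² = 5/9 < 16 = 4², so this pole is inside the contour.

With P(z) = -z^4 + 2*z^3 + z^2 + 2 and Q(z) = z^3 - 7*z^2/3 + I*z^2/3 - 17*z/9 - 26*I*z/9 + 55/27 - 35*I/27, each pole is simple, so Res(f, z₀) = P(z₀)/Q'(z₀) with Q'(z) = 3*z^2 - 14*z/3 + 2*I*z/3 - 17/9 - 26*I/9.
  Res(f, -1 - I/3) = P(-1 - I/3)/Q'(-1 - I/3) = (98/81 - 22*I/9)/(17/3) = 98/459 - 22*I/51
  Res(f, 3 + 2*I/3) = P(3 + 2*I/3)/Q'(3 + 2*I/3) = (-52/81 - 784*I/27)/(28/3 + 8*I) = -3619/2295 - 1346*I/765
  Res(f, 1/3 - 2*I/3) = P(1/3 - 2*I/3)/Q'(1/3 - 2*I/3) = (76/81 - 16*I/27)/(-4 - 8*I/9) = -49/255 + 146*I/765

Sum of residues inside C: -14/9 - 2*I
∮_C f(z) dz = 2πi · (-14/9 - 2*I) = pi*(4 - 28*I/9)

Final answer: pi*(4 - 28*I/9)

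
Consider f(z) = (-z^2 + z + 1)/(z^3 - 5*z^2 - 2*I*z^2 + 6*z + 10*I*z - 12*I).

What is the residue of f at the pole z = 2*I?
Write f(z) = P(z)/Q(z) with P(z) = -z^2 + z + 1 and Q(z) = z^3 - 5*z^2 - 2*I*z^2 + 6*z + 10*I*z - 12*I.
The denominator factors as Q(z) = (z - 2)*(z - 3)*(z - 2*I), so z = 2*I is a simple zero of Q and P is analytic there; z = 2*I is therefore a simple pole and
  Res(f, z₀) = P(z₀)/Q'(z₀).

Q'(z) = 3*z^2 - 10*z - 4*I*z + 6 + 10*I, so Q'(2*I) = 2 - 10*I.
P(2*I) = 5 + 2*I.

Res(f, 2*I) = (5 + 2*I)/(2 - 10*I) = -5/52 + 27*I/52

Final answer: -5/52 + 27*I/52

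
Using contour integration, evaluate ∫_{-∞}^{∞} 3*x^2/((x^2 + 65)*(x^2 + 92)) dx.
Let f(z) = 3*z^2/((z^2 + 65)*(z^2 + 92)). The denominator has no real zeros and deg Q - deg P = 2 ≥ 2, so the integral of f over the upper semicircle |z| = R tends to 0 as R → ∞. Closing the contour in the upper half-plane,
  ∫_{-∞}^{∞} f(x) dx = 2πi · Σ Res(f, z_k)  over the poles with Im z_k > 0.

Zeros of the denominator: z^2 + 65 = 0 gives z = ±sqrt(65)*I; z^2 + 92 = 0 gives z = ±2*sqrt(23)*I.
Upper half-plane: z = 2*sqrt(23)*I, z = sqrt(65)*I (simple).

Each pole is a simple zero of Q(z) = z^4 + 157*z^2 + 5980, so Res(f, z₀) = P(z₀)/Q'(z₀) with P(z) = 3*z^2, Q'(z) = 4*z^3 + 314*z:
  Res(f, 2*sqrt(23)*I) = (-276)/(-108*sqrt(23)*I) = -sqrt(23)*I/9
  Res(f, sqrt(65)*I) = (-195)/(54*sqrt(65)*I) = sqrt(65)*I/18

Sum of residues: I*(-2*sqrt(23) + sqrt(65))/18
∫_{-∞}^{∞} f(x) dx = 2πi · (I*(-2*sqrt(23) + sqrt(65))/18) = pi*(-sqrt(65) + 2*sqrt(23))/9

Final answer: pi*(-sqrt(65) + 2*sqrt(23))/9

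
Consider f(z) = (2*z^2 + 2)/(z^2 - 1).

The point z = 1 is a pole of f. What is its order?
1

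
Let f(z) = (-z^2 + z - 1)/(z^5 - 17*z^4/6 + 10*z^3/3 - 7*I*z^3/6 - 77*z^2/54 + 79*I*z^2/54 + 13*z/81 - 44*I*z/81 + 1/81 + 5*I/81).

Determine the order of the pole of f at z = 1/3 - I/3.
Factor the denominator:
  z^5 - 17*z^4/6 + 10*z^3/3 - 7*I*z^3/6 - 77*z^2/54 + 79*I*z^2/54 + 13*z/81 - 44*I*z/81 + 1/81 + 5*I/81 = (z - 1/3 + I/3)^3*(z - 3/2 - I)*(z - 1/3)

The numerator P(z) = -z^2 + z - 1 has P(1/3 - I/3) = -2/3 - I/9 ≠ 0, so no factor of (z - 1/3 + I/3) cancels.
Near z = 1/3 - I/3 we can therefore write f(z) = g(z)/(z - 1/3 + I/3)^3 with g analytic at 1/3 - I/3 and g(1/3 - I/3) ≠ 0 (g is the numerator divided by the remaining denominator factors).

Hence z = 1/3 - I/3 is a pole of order 3.

Final answer: 3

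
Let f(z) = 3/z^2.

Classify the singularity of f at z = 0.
Write f(z) = g(z)/z^2 with g(z) = 3.
g is entire and g(0) = 3 ≠ 0, so no factor of (z) cancels: the Laurent expansion of f about z = 0 starts at the power -2, i.e. lim_{z→z₀} (z - z₀)^2 f(z) = 3 is finite and nonzero.
So z = 0 is a pole of order 2.

Final answer: pole of order 2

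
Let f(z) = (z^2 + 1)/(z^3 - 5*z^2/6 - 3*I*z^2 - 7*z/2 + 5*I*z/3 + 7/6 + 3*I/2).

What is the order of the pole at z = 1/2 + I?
1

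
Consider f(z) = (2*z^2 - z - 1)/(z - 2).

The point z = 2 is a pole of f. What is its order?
Factor the denominator:
  z - 2 = (z - 2)

The numerator P(z) = 2*z^2 - z - 1 has P(2) = 5 ≠ 0, so no factor of (z - 2) cancels.
Near z = 2 we can therefore write f(z) = g(z)/(z - 2) with g analytic at 2 and g(2) ≠ 0 (g is just the numerator).

Hence z = 2 is a pole of order 1.

Final answer: 1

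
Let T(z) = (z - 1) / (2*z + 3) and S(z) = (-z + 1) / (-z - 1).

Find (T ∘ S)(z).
(T ∘ S)(z) = T(S(z)) = ((1)*S(z) + (-1))/((2)*S(z) + (3)). Multiply numerator and denominator by -z - 1:
  numerator:   (1)*(-z + 1) + (-1)*(-z - 1) = 2
  denominator: (2)*(-z + 1) + (3)*(-z - 1) = -5*z - 1
(T ∘ S)(z) = 2/(-5*z - 1) = -2/(5*z + 1)

Final answer: -2/(5*z + 1)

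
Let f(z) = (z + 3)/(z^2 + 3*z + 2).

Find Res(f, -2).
Write f(z) = P(z)/Q(z) with P(z) = z + 3 and Q(z) = z^2 + 3*z + 2.
The denominator factors as Q(z) = (z + 1)*(z + 2), so z = -2 is a simple zero of Q and P is analytic there; z = -2 is therefore a simple pole and
  Res(f, z₀) = P(z₀)/Q'(z₀).

Q'(z) = 2*z + 3, so Q'(-2) = -1.
P(-2) = 1.

Res(f, -2) = (1)/(-1) = -1

Final answer: -1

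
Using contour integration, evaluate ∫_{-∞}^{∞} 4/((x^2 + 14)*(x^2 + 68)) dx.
Let f(z) = 4/((z^2 + 14)*(z^2 + 68)). The denominator has no real zeros and deg Q - deg P = 4 ≥ 2, so the integral of f over the upper semicircle |z| = R tends to 0 as R → ∞. Closing the contour in the upper half-plane,
  ∫_{-∞}^{∞} f(x) dx = 2πi · Σ Res(f, z_k)  over the poles with Im z_k > 0.

Zeros of the denominator: z^2 + 68 = 0 gives z = ±2*sqrt(17)*I; z^2 + 14 = 0 gives z = ±sqrt(14)*I.
Upper half-plane: z = sqrt(14)*I, z = 2*sqrt(17)*I (simple).

Each pole is a simple zero of Q(z) = z^4 + 82*z^2 + 952, so Res(f, z₀) = P(z₀)/Q'(z₀) with P(z) = 4, Q'(z) = 4*z^3 + 164*z:
  Res(f, sqrt(14)*I) = (4)/(108*sqrt(14)*I) = -sqrt(14)*I/378
  Res(f, 2*sqrt(17)*I) = (4)/(-216*sqrt(17)*I) = sqrt(17)*I/918

Sum of residues: I*(-sqrt(14)/378 + sqrt(17)/918)
∫_{-∞}^{∞} f(x) dx = 2πi · (I*(-sqrt(14)/378 + sqrt(17)/918)) = pi*(-7*sqrt(17) + 17*sqrt(14))/3213

Final answer: pi*(-7*sqrt(17) + 17*sqrt(14))/3213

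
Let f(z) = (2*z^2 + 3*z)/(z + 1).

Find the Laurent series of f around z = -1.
Put w = z - (-1), i.e. z = w - 1. The denominator is w, so it suffices to rewrite the numerator in powers of w.

P(z) = 2*z^2 + 3*z
P(w - 1) = -1 - w + 2*w^2

Dividing each term by w:
  f = -1/w - 1 + 2*w

Substituting back w = z + 1:
  f(z) = -1/(z + 1) - 1 + 2*(z + 1)

The series is finite because the numerator is a polynomial; the negative powers form the principal part, and the coefficient of 1/(z + 1) gives Res(f, -1) = -1.

Final answer: -1/(z + 1) - 1 + 2*(z + 1)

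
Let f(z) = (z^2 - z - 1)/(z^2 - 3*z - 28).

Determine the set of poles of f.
The singularities of f are the zeros of the denominator. Factoring,
  z^2 - 3*z - 28 = (z - 7)*(z + 4)
so the candidates are z = 7, z = -4.

Check the numerator P(z) = z^2 - z - 1 at each one:
  P(7) = 41 ≠ 0, so z = 7 is a (simple) pole.
  P(-4) = 19 ≠ 0, so z = -4 is a (simple) pole.

Poles of f: {-4, 7}

Final answer: {-4, 7}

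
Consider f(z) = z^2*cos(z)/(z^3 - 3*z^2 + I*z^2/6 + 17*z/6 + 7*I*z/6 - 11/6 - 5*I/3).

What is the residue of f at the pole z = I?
Write f(z) = P(z)/Q(z) with P(z) = z^2*cos(z) and Q(z) = z^3 - 3*z^2 + I*z^2/6 + 17*z/6 + 7*I*z/6 - 11/6 - 5*I/3.
The denominator factors as Q(z) = (z - 1 + 2*I/3)*(z - 2 + I/2)*(z - I), so z = I is a simple zero of Q and P is analytic there; z = I is therefore a simple pole and
  Res(f, z₀) = P(z₀)/Q'(z₀).

Q'(z) = 3*z^2 - 6*z + I*z/3 + 17/6 + 7*I/6, so Q'(I) = -1/2 - 29*I/6.
P(I) = -cosh(1).

Res(f, I) = (-cosh(1))/(-1/2 - 29*I/6) = (9/425 - 87*I/425)*cosh(1)

Final answer: (9/425 - 87*I/425)*cosh(1)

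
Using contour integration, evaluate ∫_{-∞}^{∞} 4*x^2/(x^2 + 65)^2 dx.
2*sqrt(65)*pi/65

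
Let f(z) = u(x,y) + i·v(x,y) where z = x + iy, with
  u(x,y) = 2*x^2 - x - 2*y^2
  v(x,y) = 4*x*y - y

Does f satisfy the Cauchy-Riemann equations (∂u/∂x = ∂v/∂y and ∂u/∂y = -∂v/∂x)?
∂u/∂x = 4*x - 1
∂v/∂y = 4*x - 1
∂u/∂y = -4*y
∂v/∂x = 4*y
∂u/∂x = ∂v/∂y and ∂u/∂y = -∂v/∂x hold identically; f is analytic.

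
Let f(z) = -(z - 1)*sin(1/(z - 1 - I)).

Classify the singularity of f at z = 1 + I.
Let u = z - 1 - I. Then
  sin(1/u) = Σ_{k≥0} (-1)^k (1)^(2k+1)/((2k+1)!·u^(2k+1)) = 1/u - 1/(6*u^3) + 1/(120*u^5) + ...
which has infinitely many negative powers of u, so sin(1/(z - 1 - I)) has an essential singularity at z = 1 + I.
The extra factor z - 1 is a nonzero polynomial; if the product had at most a pole at z = 1 + I, dividing by that polynomial would leave sin(1/(z - 1 - I)) with at most a pole too — contradiction. (Equivalently, the product's Laurent series still has infinitely many negative powers.)
So the singularity is essential.

Final answer: essential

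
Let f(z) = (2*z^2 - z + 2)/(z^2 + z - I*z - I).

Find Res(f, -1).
-5/2 + 5*I/2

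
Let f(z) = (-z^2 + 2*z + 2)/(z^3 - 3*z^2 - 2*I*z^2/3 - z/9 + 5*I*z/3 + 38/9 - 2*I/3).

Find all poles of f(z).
{-1 + I/3, 2, 2 + I/3}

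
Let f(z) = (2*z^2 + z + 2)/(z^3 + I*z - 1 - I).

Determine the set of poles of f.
The singularities of f are the zeros of the denominator. Factoring,
  z^3 + I*z - 1 - I = (z + I)*(z - 1)*(z + 1 - I)
so the candidates are z = -I, z = 1, z = -1 + I.

Check the numerator P(z) = 2*z^2 + z + 2 at each one:
  P(-I) = -I ≠ 0, so z = -I is a (simple) pole.
  P(1) = 5 ≠ 0, so z = 1 is a (simple) pole.
  P(-1 + I) = 1 - 3*I ≠ 0, so z = -1 + I is a (simple) pole.

Poles of f: {-1 + I, -I, 1}

Final answer: {-1 + I, -I, 1}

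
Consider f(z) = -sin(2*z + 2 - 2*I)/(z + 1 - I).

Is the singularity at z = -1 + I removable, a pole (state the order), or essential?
removable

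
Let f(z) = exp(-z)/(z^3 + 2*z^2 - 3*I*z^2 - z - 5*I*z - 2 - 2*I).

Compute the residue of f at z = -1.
Write f(z) = P(z)/Q(z) with P(z) = exp(-z) and Q(z) = z^3 + 2*z^2 - 3*I*z^2 - z - 5*I*z - 2 - 2*I.
The denominator factors as Q(z) = (z - 2*I)*(z + 1)*(z + 1 - I), so z = -1 is a simple zero of Q and P is analytic there; z = -1 is therefore a simple pole and
  Res(f, z₀) = P(z₀)/Q'(z₀).

Q'(z) = 3*z^2 + 4*z - 6*I*z - 1 - 5*I, so Q'(-1) = -2 + I.
P(-1) = exp(1).

Res(f, -1) = (exp(1))/(-2 + I) = exp(1)*(-2/5 - I/5)

Final answer: exp(1)*(-2/5 - I/5)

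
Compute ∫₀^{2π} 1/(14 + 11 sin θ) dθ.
Call the integral J. The integrand is 2π-periodic and we integrate over a full period, so shifting θ does not change the value (θ → θ + π/2 turns sin θ into cos θ). Hence
  J = ∫₀^{2π} dθ/(14 + 11 cos θ).
Put z = e^{iθ}: then cos θ = (z + 1/z)/2, dθ = dz/(iz), and z runs once counterclockwise around |z| = 1:
  J = ∮_{|z|=1} 1/(14 + 11*(z + 1/z)/2) · dz/(iz) = (2/i) ∮_{|z|=1} dz/(11*z^2 + 28*z + 11).
The roots of 11*z^2 + 28*z + 11 are z = (-14 ± sqrt(14^2 - 11^2))/11, with sqrt(75) = 5*sqrt(3); their product is 1, so only z₊ = -14/11 + 5*sqrt(3)/11 lies inside the unit circle (z₋ = -14/11 - 5*sqrt(3)/11 lies outside).
z₊ is a simple zero of q(z) = 11*z^2 + 28*z + 11, so Res(1/q, z₊) = 1/q'(z₊) with q'(z) = 22*z + 28; and q'(z₊) = 11*(z₊ - z₋) = 10*sqrt(3).
Therefore J = (2/i) · 2πi · 1/(10*sqrt(3)) = 2*pi/(5*sqrt(3)) = 2*sqrt(3)*pi/15

Final answer: 2*sqrt(3)*pi/15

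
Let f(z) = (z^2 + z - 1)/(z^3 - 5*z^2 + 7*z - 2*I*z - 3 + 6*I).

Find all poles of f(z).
The singularities of f are the zeros of the denominator. Factoring,
  z^3 - 5*z^2 + 7*z - 2*I*z - 3 + 6*I = (z + I)*(z - 2 - I)*(z - 3)
so the candidates are z = -I, z = 2 + I, z = 3.

Check the numerator P(z) = z^2 + z - 1 at each one:
  P(-I) = -2 - I ≠ 0, so z = -I is a (simple) pole.
  P(2 + I) = 4 + 5*I ≠ 0, so z = 2 + I is a (simple) pole.
  P(3) = 11 ≠ 0, so z = 3 is a (simple) pole.

Poles of f: {-I, 2 + I, 3}

Final answer: {-I, 2 + I, 3}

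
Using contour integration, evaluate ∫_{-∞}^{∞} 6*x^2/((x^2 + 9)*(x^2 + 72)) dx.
2*pi*(-1 + 2*sqrt(2))/7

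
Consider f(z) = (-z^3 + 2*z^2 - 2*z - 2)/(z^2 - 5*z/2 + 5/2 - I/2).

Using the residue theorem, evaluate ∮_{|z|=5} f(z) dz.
pi*(1 - 3*I/2)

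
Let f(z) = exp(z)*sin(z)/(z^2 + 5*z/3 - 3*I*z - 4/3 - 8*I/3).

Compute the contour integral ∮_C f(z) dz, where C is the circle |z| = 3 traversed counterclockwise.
By the residue theorem, ∮_C f(z) dz = 2πi · (sum of the residues of f at the poles inside |z| = 3).

The denominator factors as (z + 1 - I)*(z + 2/3 - 2*I), so the singularities of f are simple poles at z = -1 + I, z = -2/3 + 2*I.
  |-1 + I|² = 2 < 9 = 3², so this pole is inside the contour.
  |-2/3 + 2*I|² = 40/9 < 9 = 3², so this pole is inside the contour.

With P(z) = exp(z)*sin(z) and Q(z) = z^2 + 5*z/3 - 3*I*z - 4/3 - 8*I/3, each pole is simple, so Res(f, z₀) = P(z₀)/Q'(z₀) with Q'(z) = 2*z + 5/3 - 3*I.
  Res(f, -1 + I) = P(-1 + I)/Q'(-1 + I) = (-exp(-1 + I)*sin(1 - I))/(-1/3 - I) = (3/10 - 9*I/10)*exp(-1 + I)*sin(1 - I)
  Res(f, -2/3 + 2*I) = P(-2/3 + 2*I)/Q'(-2/3 + 2*I) = (-exp(-2/3 + 2*I)*sin(2/3 - 2*I))/(1/3 + I) = (-3/10 + 9*I/10)*exp(-2/3 + 2*I)*sin(2/3 - 2*I)

Sum of residues inside C: (3/10 - 9*I/10)*exp(-1 + I)*sin(1 - I) + (-3/10 + 9*I/10)*exp(-2/3 + 2*I)*sin(2/3 - 2*I)
∮_C f(z) dz = 2πi · ((3/10 - 9*I/10)*exp(-1 + I)*sin(1 - I) + (-3/10 + 9*I/10)*exp(-2/3 + 2*I)*sin(2/3 - 2*I)) = pi*(-9/5 - 3*I/5)*exp(-2/3 + 2*I)*sin(2/3 - 2*I) + pi*(9/5 + 3*I/5)*exp(-1 + I)*sin(1 - I)

Final answer: pi*(-9/5 - 3*I/5)*exp(-2/3 + 2*I)*sin(2/3 - 2*I) + pi*(9/5 + 3*I/5)*exp(-1 + I)*sin(1 - I)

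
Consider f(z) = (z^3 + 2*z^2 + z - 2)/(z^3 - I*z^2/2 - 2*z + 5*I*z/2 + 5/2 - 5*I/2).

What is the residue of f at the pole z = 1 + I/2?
Write f(z) = P(z)/Q(z) with P(z) = z^3 + 2*z^2 + z - 2 and Q(z) = z^3 - I*z^2/2 - 2*z + 5*I*z/2 + 5/2 - 5*I/2.
The denominator factors as Q(z) = (z - 1 + I)*(z + 2 - I)*(z - 1 - I/2), so z = 1 + I/2 is a simple zero of Q and P is analytic there; z = 1 + I/2 is therefore a simple pole and
  Res(f, z₀) = P(z₀)/Q'(z₀).

Q'(z) = 3*z^2 - I*z - 2 + 5*I/2, so Q'(1 + I/2) = 3/4 + 9*I/2.
P(1 + I/2) = 3/4 + 31*I/8.

Res(f, 1 + I/2) = (3/4 + 31*I/8)/(3/4 + 9*I/2) = 32/37 - 5*I/222

Final answer: 32/37 - 5*I/222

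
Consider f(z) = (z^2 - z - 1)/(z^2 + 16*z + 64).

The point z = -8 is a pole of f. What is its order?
Factor the denominator:
  z^2 + 16*z + 64 = (z + 8)^2

The numerator P(z) = z^2 - z - 1 has P(-8) = 71 ≠ 0, so no factor of (z + 8) cancels.
Near z = -8 we can therefore write f(z) = g(z)/(z + 8)^2 with g analytic at -8 and g(-8) ≠ 0 (g is just the numerator).

Hence z = -8 is a pole of order 2.

Final answer: 2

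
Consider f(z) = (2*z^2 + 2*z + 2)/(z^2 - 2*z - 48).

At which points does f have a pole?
The singularities of f are the zeros of the denominator. Factoring,
  z^2 - 2*z - 48 = (z + 6)*(z - 8)
so the candidates are z = -6, z = 8.

Check the numerator P(z) = 2*z^2 + 2*z + 2 at each one:
  P(-6) = 62 ≠ 0, so z = -6 is a (simple) pole.
  P(8) = 146 ≠ 0, so z = 8 is a (simple) pole.

Poles of f: {-6, 8}

Final answer: {-6, 8}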